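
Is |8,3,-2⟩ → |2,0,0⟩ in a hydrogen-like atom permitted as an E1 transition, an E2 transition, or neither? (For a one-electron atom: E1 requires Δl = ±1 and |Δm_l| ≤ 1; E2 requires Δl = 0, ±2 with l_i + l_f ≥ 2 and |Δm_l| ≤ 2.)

neither

Δl = 0 − 3 = -3; l_i + l_f = 3.
Δm_l = +2.
E1 (Δl = ±1, |Δm_l| ≤ 1): not satisfied.
E2 (Δl = 0,±2, l_i+l_f ≥ 2, |Δm_l| ≤ 2): not satisfied.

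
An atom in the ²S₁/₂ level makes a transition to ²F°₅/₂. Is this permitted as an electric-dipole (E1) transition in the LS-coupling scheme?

Parity must change: even → odd — passes.
ΔS = 0: S: 1/2 → 1/2 — passes.
ΔL = 0, ±1 (not L=0↔0): L: 0 → 3, ΔL = +3 — fails.
ΔJ = 0, ±1 (not J=0↔0): J: 1/2 → 5/2, ΔJ = +2 — fails.
Rule(s) violated: ΔL, ΔJ.

forbidden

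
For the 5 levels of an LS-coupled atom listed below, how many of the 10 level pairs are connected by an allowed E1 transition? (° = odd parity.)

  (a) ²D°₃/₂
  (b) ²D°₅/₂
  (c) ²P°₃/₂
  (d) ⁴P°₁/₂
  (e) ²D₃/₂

(a)–(b): forbidden (parity).
(a)–(c): forbidden (parity).
(a)–(d): forbidden (parity, ΔS).
(a)–(e): allowed.
(b)–(c): forbidden (parity).
(b)–(d): forbidden (parity, ΔS, ΔJ).
(b)–(e): allowed.
(c)–(d): forbidden (parity, ΔS).
(c)–(e): allowed.
(d)–(e): forbidden (ΔS).
Allowed pairs: 3 of 10.

3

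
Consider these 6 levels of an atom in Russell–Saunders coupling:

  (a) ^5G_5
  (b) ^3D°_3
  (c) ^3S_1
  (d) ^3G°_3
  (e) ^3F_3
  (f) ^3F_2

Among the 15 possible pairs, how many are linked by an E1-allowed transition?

(a)–(b): forbidden (ΔS, ΔL, ΔJ).
(a)–(c): forbidden (parity, ΔS, ΔL, ΔJ).
(a)–(d): forbidden (ΔS, ΔJ).
(a)–(e): forbidden (parity, ΔS, ΔJ).
(a)–(f): forbidden (parity, ΔS, ΔJ).
(b)–(c): forbidden (ΔL, ΔJ).
(b)–(d): forbidden (parity, ΔL).
(b)–(e): allowed.
(b)–(f): allowed.
(c)–(d): forbidden (ΔL, ΔJ).
(c)–(e): forbidden (parity, ΔL, ΔJ).
(c)–(f): forbidden (parity, ΔL).
(d)–(e): allowed.
(d)–(f): allowed.
(e)–(f): forbidden (parity).
Allowed pairs: 4 of 15.

4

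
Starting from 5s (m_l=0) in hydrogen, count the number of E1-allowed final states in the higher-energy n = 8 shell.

E1 requires Δl = ±1, so l_f ∈ {-1, 1}; with 0 ≤ l_f ≤ n_f−1 = 7, the allowed l_f values are {1}.
For l_f = 1: m_f ∈ {m_i−1, m_i, m_i+1} ∩ [−1, 1] = {-1, 0, 1} → 3 states.
Total: 3.

3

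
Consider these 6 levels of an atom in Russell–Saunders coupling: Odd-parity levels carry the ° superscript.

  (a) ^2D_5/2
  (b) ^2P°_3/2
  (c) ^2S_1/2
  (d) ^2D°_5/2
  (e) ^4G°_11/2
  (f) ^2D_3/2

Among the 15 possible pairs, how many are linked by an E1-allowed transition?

(a)–(b): allowed.
(a)–(c): forbidden (parity, ΔL, ΔJ).
(a)–(d): allowed.
(a)–(e): forbidden (ΔS, ΔL, ΔJ).
(a)–(f): forbidden (parity).
(b)–(c): allowed.
(b)–(d): forbidden (parity).
(b)–(e): forbidden (parity, ΔS, ΔL, ΔJ).
(b)–(f): allowed.
(c)–(d): forbidden (ΔL, ΔJ).
(c)–(e): forbidden (ΔS, ΔL, ΔJ).
(c)–(f): forbidden (parity, ΔL).
(d)–(e): forbidden (parity, ΔS, ΔL, ΔJ).
(d)–(f): allowed.
(e)–(f): forbidden (ΔS, ΔL, ΔJ).
Allowed pairs: 5 of 15.

5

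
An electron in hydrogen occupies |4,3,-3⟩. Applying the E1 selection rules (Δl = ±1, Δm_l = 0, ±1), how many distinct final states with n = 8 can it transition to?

4

E1 requires Δl = ±1, so l_f ∈ {2, 4}; with 0 ≤ l_f ≤ n_f−1 = 7, the allowed l_f values are {2, 4}.
For l_f = 2: m_f ∈ {m_i−1, m_i, m_i+1} ∩ [−2, 2] = {-2} → 1 state.
For l_f = 4: m_f ∈ {m_i−1, m_i, m_i+1} ∩ [−4, 4] = {-4, -3, -2} → 3 states.
Total: 4.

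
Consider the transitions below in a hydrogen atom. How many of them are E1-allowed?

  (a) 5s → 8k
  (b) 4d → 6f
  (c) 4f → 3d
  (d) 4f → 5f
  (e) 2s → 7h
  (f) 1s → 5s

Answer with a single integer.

(a) forbidden — Δl = +7 (E1 requires Δl = ±1)
(b) allowed
(c) allowed
(d) forbidden — Δl = +0 (E1 requires Δl = ±1)
(e) forbidden — Δl = +5 (E1 requires Δl = ±1)
(f) forbidden — Δl = +0 (E1 requires Δl = ±1)
Total allowed: 2 of 6.

2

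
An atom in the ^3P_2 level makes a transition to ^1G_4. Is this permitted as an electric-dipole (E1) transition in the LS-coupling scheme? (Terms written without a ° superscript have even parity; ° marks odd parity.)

Initial level: S=1, L=1, J=2, parity even. Final level: S=0, L=4, J=4, parity even.
Parity must change: even → even — violated.
ΔS = 0: S: 1 → 0 — violated.
ΔL = 0, ±1 (not L=0↔0): L: 1 → 4, ΔL = +3 — violated.
ΔJ = 0, ±1 (not J=0↔0): J: 2 → 4, ΔJ = +2 — violated.
Rule(s) violated: parity, ΔS, ΔL, ΔJ.

forbidden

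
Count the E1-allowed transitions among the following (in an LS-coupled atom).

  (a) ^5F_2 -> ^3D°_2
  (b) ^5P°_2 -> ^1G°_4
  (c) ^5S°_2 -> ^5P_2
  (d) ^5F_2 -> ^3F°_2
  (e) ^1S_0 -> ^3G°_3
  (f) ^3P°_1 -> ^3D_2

2

(a) forbidden (ΔS fails)
(b) forbidden (parity, ΔS, ΔL, ΔJ fail)
(c) allowed
(d) forbidden (ΔS fails)
(e) forbidden (ΔS, ΔL, ΔJ fail)
(f) allowed
Total allowed: 2 of 6.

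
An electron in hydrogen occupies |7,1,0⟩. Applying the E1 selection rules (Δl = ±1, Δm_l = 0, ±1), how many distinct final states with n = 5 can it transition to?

E1 requires Δl = ±1, so l_f ∈ {0, 2}; with 0 ≤ l_f ≤ n_f−1 = 4, the allowed l_f values are {0, 2}.
For l_f = 0: m_f ∈ {m_i−1, m_i, m_i+1} ∩ [−0, 0] = {0} → 1 state.
For l_f = 2: m_f ∈ {m_i−1, m_i, m_i+1} ∩ [−2, 2] = {-1, 0, 1} → 3 states.
Total: 4.

4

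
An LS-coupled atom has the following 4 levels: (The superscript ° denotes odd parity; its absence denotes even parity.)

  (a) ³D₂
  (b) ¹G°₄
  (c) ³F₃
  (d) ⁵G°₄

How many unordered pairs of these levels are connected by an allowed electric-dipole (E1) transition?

(a)–(b): forbidden (ΔS, ΔL, ΔJ).
(a)–(c): forbidden (parity).
(a)–(d): forbidden (ΔS, ΔL, ΔJ).
(b)–(c): forbidden (ΔS).
(b)–(d): forbidden (parity, ΔS).
(c)–(d): forbidden (ΔS).
Allowed pairs: 0 of 6.

0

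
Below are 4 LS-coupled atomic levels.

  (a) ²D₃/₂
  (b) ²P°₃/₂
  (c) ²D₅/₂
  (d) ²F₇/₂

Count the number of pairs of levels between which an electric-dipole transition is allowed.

2

(a)–(b): allowed.
(a)–(c): forbidden (parity).
(a)–(d): forbidden (parity, ΔJ).
(b)–(c): allowed.
(b)–(d): forbidden (ΔL, ΔJ).
(c)–(d): forbidden (parity).
Allowed pairs: 2 of 6.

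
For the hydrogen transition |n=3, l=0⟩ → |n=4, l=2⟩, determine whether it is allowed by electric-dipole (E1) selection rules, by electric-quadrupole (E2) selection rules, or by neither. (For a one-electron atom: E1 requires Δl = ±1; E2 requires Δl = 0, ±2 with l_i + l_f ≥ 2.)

E2

Δl = 2 − 0 = +2; l_i + l_f = 2.
E1 (Δl = ±1): not satisfied.
E2 (Δl = 0,±2, l_i+l_f ≥ 2): satisfied.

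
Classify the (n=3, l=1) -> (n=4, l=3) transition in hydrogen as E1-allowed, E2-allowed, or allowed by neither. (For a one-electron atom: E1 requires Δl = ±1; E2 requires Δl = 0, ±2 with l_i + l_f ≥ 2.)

Δl = 3 − 1 = +2; l_i + l_f = 4.
E1 (Δl = ±1): not satisfied.
E2 (Δl = 0,±2, l_i+l_f ≥ 2): satisfied.

E2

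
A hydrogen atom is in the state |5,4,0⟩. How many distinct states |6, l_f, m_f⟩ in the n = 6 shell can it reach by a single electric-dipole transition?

6

E1 requires Δl = ±1, so l_f ∈ {3, 5}; with 0 ≤ l_f ≤ n_f−1 = 5, the allowed l_f values are {3, 5}.
For l_f = 3: m_f ∈ {m_i−1, m_i, m_i+1} ∩ [−3, 3] = {-1, 0, 1} → 3 states.
For l_f = 5: m_f ∈ {m_i−1, m_i, m_i+1} ∩ [−5, 5] = {-1, 0, 1} → 3 states.
Total: 6.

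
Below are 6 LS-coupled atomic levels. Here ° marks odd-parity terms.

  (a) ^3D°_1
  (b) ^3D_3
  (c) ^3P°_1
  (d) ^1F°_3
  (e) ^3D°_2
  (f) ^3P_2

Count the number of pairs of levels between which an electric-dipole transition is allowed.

(a)–(b): forbidden (ΔJ).
(a)–(c): forbidden (parity).
(a)–(d): forbidden (parity, ΔS, ΔJ).
(a)–(e): forbidden (parity).
(a)–(f): allowed.
(b)–(c): forbidden (ΔJ).
(b)–(d): forbidden (ΔS).
(b)–(e): allowed.
(b)–(f): forbidden (parity).
(c)–(d): forbidden (parity, ΔS, ΔL, ΔJ).
(c)–(e): forbidden (parity).
(c)–(f): allowed.
(d)–(e): forbidden (parity, ΔS).
(d)–(f): forbidden (ΔS, ΔL).
(e)–(f): allowed.
Allowed pairs: 4 of 15.

4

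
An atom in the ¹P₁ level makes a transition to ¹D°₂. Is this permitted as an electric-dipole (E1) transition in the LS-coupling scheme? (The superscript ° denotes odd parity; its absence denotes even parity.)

allowed

Initial level: S=0, L=1, J=1, parity even. Final level: S=0, L=2, J=2, parity odd.
ΔS = 0: S: 0 → 0 — passes.
Parity must change: even → odd — passes.
ΔL = 0, ±1 (not L=0↔0): L: 1 → 2, ΔL = +1 — passes.
ΔJ = 0, ±1 (not J=0↔0): J: 1 → 2, ΔJ = +1 — passes.
All four E1 rules are satisfied.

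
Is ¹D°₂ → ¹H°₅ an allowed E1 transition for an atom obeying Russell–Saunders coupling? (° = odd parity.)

forbidden

Initial level: S=0, L=2, J=2, parity odd. Final level: S=0, L=5, J=5, parity odd.
Parity must change: odd → odd — fails.
ΔL = 0, ±1 (not L=0↔0): L: 2 → 5, ΔL = +3 — fails.
ΔJ = 0, ±1 (not J=0↔0): J: 2 → 5, ΔJ = +3 — fails.
ΔS = 0: S: 0 → 0 — ok.
Rule(s) violated: parity, ΔL, ΔJ.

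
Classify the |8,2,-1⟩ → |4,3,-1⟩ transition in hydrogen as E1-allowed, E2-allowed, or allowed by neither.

Δl = 3 − 2 = +1; l_i + l_f = 5.
Δm_l = +0.
E1 (Δl = ±1, |Δm_l| ≤ 1): satisfied.
E2 (Δl = 0,±2, l_i+l_f ≥ 2, |Δm_l| ≤ 2): not satisfied.

E1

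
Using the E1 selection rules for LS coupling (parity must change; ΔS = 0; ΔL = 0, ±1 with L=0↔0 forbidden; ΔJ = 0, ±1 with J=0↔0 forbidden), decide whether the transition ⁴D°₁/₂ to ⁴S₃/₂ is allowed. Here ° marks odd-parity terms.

Initial level: S=3/2, L=2, J=1/2, parity odd. Final level: S=3/2, L=0, J=3/2, parity even.
Parity must change: odd → even — ok.
ΔS = 0: S: 3/2 → 3/2 — ok.
ΔL = 0, ±1 (not L=0↔0): L: 2 → 0, ΔL = -2 — fails.
ΔJ = 0, ±1 (not J=0↔0): J: 1/2 → 3/2, ΔJ = +1 — ok.
Rule(s) violated: ΔL.

forbidden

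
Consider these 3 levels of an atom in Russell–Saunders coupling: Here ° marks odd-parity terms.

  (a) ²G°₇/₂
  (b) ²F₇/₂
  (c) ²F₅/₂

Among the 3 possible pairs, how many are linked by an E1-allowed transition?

(a)–(b): allowed.
(a)–(c): allowed.
(b)–(c): forbidden (parity).
Allowed pairs: 2 of 3.

2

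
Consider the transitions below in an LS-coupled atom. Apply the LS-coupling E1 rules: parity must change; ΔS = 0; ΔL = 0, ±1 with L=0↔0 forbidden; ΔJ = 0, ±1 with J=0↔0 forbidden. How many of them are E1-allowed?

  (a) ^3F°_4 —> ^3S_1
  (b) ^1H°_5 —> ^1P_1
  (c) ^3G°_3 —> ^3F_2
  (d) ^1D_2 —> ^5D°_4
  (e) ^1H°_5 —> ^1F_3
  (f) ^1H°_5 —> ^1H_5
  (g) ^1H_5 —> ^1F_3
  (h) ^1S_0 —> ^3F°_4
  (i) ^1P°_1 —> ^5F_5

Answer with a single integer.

2

(a) forbidden (ΔL, ΔJ fail)
(b) forbidden (ΔL, ΔJ fail)
(c) allowed
(d) forbidden (ΔS, ΔJ fail)
(e) forbidden (ΔL, ΔJ fail)
(f) allowed
(g) forbidden (parity, ΔL, ΔJ fail)
(h) forbidden (ΔS, ΔL, ΔJ fail)
(i) forbidden (ΔS, ΔL, ΔJ fail)
Total allowed: 2 of 9.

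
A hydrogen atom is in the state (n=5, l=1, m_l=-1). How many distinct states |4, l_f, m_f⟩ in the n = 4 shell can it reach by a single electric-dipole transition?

E1 requires Δl = ±1, so l_f ∈ {0, 2}; with 0 ≤ l_f ≤ n_f−1 = 3, the allowed l_f values are {0, 2}.
For l_f = 0: m_f ∈ {m_i−1, m_i, m_i+1} ∩ [−0, 0] = {0} → 1 state.
For l_f = 2: m_f ∈ {m_i−1, m_i, m_i+1} ∩ [−2, 2] = {-2, -1, 0} → 3 states.
Total: 4.

4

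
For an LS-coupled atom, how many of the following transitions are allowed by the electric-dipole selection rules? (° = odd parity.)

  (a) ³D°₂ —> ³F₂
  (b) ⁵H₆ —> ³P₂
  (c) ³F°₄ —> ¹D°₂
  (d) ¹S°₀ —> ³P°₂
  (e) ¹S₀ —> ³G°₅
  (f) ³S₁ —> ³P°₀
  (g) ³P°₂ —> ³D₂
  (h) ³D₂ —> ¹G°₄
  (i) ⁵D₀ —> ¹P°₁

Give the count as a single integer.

(a) allowed
(b) forbidden (parity, ΔS, ΔL, ΔJ fail)
(c) forbidden (parity, ΔS, ΔJ fail)
(d) forbidden (parity, ΔS, ΔJ fail)
(e) forbidden (ΔS, ΔL, ΔJ fail)
(f) allowed
(g) allowed
(h) forbidden (ΔS, ΔL, ΔJ fail)
(i) forbidden (ΔS fails)
Total allowed: 3 of 9.

3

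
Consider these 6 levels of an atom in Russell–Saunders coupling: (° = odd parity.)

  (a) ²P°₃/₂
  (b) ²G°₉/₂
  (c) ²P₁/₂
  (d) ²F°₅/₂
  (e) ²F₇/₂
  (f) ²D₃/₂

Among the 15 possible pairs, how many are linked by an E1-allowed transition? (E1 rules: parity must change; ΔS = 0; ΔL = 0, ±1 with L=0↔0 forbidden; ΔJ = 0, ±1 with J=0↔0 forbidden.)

(a)–(b): forbidden (parity, ΔL, ΔJ).
(a)–(c): allowed.
(a)–(d): forbidden (parity, ΔL).
(a)–(e): forbidden (ΔL, ΔJ).
(a)–(f): allowed.
(b)–(c): forbidden (ΔL, ΔJ).
(b)–(d): forbidden (parity, ΔJ).
(b)–(e): allowed.
(b)–(f): forbidden (ΔL, ΔJ).
(c)–(d): forbidden (ΔL, ΔJ).
(c)–(e): forbidden (parity, ΔL, ΔJ).
(c)–(f): forbidden (parity).
(d)–(e): allowed.
(d)–(f): allowed.
(e)–(f): forbidden (parity, ΔJ).
Allowed pairs: 5 of 15.

5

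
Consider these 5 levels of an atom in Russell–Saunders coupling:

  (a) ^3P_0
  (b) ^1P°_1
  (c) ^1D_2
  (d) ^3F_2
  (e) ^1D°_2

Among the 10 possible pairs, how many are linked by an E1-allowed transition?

2

(a)–(b): forbidden (ΔS).
(a)–(c): forbidden (parity, ΔS, ΔJ).
(a)–(d): forbidden (parity, ΔL, ΔJ).
(a)–(e): forbidden (ΔS, ΔJ).
(b)–(c): allowed.
(b)–(d): forbidden (ΔS, ΔL).
(b)–(e): forbidden (parity).
(c)–(d): forbidden (parity, ΔS).
(c)–(e): allowed.
(d)–(e): forbidden (ΔS).
Allowed pairs: 2 of 10.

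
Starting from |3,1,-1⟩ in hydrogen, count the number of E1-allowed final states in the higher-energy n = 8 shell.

4

E1 requires Δl = ±1, so l_f ∈ {0, 2}; with 0 ≤ l_f ≤ n_f−1 = 7, the allowed l_f values are {0, 2}.
For l_f = 0: m_f ∈ {m_i−1, m_i, m_i+1} ∩ [−0, 0] = {0} → 1 state.
For l_f = 2: m_f ∈ {m_i−1, m_i, m_i+1} ∩ [−2, 2] = {-2, -1, 0} → 3 states.
Total: 4.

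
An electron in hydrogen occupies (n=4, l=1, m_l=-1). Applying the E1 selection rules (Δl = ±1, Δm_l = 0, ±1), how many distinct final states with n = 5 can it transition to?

4

E1 requires Δl = ±1, so l_f ∈ {0, 2}; with 0 ≤ l_f ≤ n_f−1 = 4, the allowed l_f values are {0, 2}.
For l_f = 0: m_f ∈ {m_i−1, m_i, m_i+1} ∩ [−0, 0] = {0} → 1 state.
For l_f = 2: m_f ∈ {m_i−1, m_i, m_i+1} ∩ [−2, 2] = {-2, -1, 0} → 3 states.
Total: 4.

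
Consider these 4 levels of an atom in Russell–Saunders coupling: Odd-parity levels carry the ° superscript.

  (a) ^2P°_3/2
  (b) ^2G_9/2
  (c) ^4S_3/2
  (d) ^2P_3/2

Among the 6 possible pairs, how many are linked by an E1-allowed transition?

(a)–(b): forbidden (ΔL, ΔJ).
(a)–(c): forbidden (ΔS).
(a)–(d): allowed.
(b)–(c): forbidden (parity, ΔS, ΔL, ΔJ).
(b)–(d): forbidden (parity, ΔL, ΔJ).
(c)–(d): forbidden (parity, ΔS).
Allowed pairs: 1 of 6.

1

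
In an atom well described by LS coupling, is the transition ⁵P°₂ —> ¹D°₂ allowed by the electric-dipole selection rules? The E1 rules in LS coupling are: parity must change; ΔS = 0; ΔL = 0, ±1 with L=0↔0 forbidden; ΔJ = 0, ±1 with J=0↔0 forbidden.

forbidden

ΔS = 0: S: 2 → 0 — ✗.
ΔL = 0, ±1 (not L=0↔0): L: 1 → 2, ΔL = +1 — ✓.
ΔJ = 0, ±1 (not J=0↔0): J: 2 → 2, ΔJ = +0 — ✓.
Parity must change: odd → odd — ✗.
Rule(s) violated: parity, ΔS.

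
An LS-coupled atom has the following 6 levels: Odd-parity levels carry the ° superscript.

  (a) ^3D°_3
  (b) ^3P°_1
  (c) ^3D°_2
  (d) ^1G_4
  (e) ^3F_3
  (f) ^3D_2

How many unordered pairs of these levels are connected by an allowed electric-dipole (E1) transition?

5

(a)–(b): forbidden (parity, ΔJ).
(a)–(c): forbidden (parity).
(a)–(d): forbidden (ΔS, ΔL).
(a)–(e): allowed.
(a)–(f): allowed.
(b)–(c): forbidden (parity).
(b)–(d): forbidden (ΔS, ΔL, ΔJ).
(b)–(e): forbidden (ΔL, ΔJ).
(b)–(f): allowed.
(c)–(d): forbidden (ΔS, ΔL, ΔJ).
(c)–(e): allowed.
(c)–(f): allowed.
(d)–(e): forbidden (parity, ΔS).
(d)–(f): forbidden (parity, ΔS, ΔL, ΔJ).
(e)–(f): forbidden (parity).
Allowed pairs: 5 of 15.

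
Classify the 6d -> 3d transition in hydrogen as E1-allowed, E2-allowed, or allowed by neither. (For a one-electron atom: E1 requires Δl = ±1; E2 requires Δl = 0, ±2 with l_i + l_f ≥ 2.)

E2

Δl = 2 − 2 = +0; l_i + l_f = 4.
E1 (Δl = ±1): not satisfied.
E2 (Δl = 0,±2, l_i+l_f ≥ 2): satisfied.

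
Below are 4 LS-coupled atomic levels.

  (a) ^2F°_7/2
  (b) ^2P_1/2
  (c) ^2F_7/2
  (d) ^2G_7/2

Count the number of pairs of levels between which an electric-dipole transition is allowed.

(a)–(b): forbidden (ΔL, ΔJ).
(a)–(c): allowed.
(a)–(d): allowed.
(b)–(c): forbidden (parity, ΔL, ΔJ).
(b)–(d): forbidden (parity, ΔL, ΔJ).
(c)–(d): forbidden (parity).
Allowed pairs: 2 of 6.

2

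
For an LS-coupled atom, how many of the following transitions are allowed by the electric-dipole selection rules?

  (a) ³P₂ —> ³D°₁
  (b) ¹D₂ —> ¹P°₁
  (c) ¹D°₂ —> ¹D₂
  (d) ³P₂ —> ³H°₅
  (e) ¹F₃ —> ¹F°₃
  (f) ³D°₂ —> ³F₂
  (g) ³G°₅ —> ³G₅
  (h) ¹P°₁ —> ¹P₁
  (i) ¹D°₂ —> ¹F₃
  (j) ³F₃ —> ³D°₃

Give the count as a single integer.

(a) allowed
(b) allowed
(c) allowed
(d) forbidden (ΔL, ΔJ fail)
(e) allowed
(f) allowed
(g) allowed
(h) allowed
(i) allowed
(j) allowed
Total allowed: 9 of 10.

9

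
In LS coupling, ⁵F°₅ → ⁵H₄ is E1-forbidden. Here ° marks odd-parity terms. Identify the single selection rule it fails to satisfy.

Reading off the term symbols: S 2→2, L 3→5, J 5→4, parity odd→even.
ΔS = 0: S: 2 → 2 — ok.
Parity must change: odd → even — ok.
ΔL = 0, ±1 (not L=0↔0): L: 3 → 5, ΔL = +2 — fails.
ΔJ = 0, ±1 (not J=0↔0): J: 5 → 4, ΔJ = -1 — ok.

the ΔL = 0, ±1 rule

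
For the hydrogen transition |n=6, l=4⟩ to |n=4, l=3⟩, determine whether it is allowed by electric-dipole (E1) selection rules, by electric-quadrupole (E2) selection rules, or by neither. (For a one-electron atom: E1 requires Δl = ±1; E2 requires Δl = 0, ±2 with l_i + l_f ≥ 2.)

E1

Δl = 3 − 4 = -1; l_i + l_f = 7.
E1 (Δl = ±1): satisfied.
E2 (Δl = 0,±2, l_i+l_f ≥ 2): not satisfied.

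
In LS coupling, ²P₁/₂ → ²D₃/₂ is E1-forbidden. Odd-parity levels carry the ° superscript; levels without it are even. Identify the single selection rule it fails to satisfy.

parity

Parity must change: even → even — fails.
ΔS = 0: S: 1/2 → 1/2 — ok.
ΔL = 0, ±1 (not L=0↔0): L: 1 → 2, ΔL = +1 — ok.
ΔJ = 0, ±1 (not J=0↔0): J: 1/2 → 3/2, ΔJ = +1 — ok.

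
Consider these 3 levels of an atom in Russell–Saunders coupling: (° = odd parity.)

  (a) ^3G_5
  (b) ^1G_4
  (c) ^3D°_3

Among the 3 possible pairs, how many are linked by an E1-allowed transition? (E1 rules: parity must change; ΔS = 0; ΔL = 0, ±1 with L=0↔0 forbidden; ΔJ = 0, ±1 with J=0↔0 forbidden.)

0

(a)–(b): forbidden (parity, ΔS).
(a)–(c): forbidden (ΔL, ΔJ).
(b)–(c): forbidden (ΔS, ΔL).
Allowed pairs: 0 of 3.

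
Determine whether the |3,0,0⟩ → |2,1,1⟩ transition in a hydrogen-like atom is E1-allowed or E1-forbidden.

Δl = 1 − 0 = +1; the E1 rule Δl = ±1 is ok.
m_l: 0 → 1 (Δm_l = +1). |Δm_l| ≤ 1 ok.
All E1 selection rules are satisfied.

allowed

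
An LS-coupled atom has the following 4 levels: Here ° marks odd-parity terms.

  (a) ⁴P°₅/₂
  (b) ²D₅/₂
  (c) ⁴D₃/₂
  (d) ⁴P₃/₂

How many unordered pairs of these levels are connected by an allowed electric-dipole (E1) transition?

(a)–(b): forbidden (ΔS).
(a)–(c): allowed.
(a)–(d): allowed.
(b)–(c): forbidden (parity, ΔS).
(b)–(d): forbidden (parity, ΔS).
(c)–(d): forbidden (parity).
Allowed pairs: 2 of 6.

2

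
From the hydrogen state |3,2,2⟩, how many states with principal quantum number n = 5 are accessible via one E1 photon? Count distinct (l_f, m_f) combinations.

4

E1 requires Δl = ±1, so l_f ∈ {1, 3}; with 0 ≤ l_f ≤ n_f−1 = 4, the allowed l_f values are {1, 3}.
For l_f = 1: m_f ∈ {m_i−1, m_i, m_i+1} ∩ [−1, 1] = {1} → 1 state.
For l_f = 3: m_f ∈ {m_i−1, m_i, m_i+1} ∩ [−3, 3] = {1, 2, 3} → 3 states.
Total: 4.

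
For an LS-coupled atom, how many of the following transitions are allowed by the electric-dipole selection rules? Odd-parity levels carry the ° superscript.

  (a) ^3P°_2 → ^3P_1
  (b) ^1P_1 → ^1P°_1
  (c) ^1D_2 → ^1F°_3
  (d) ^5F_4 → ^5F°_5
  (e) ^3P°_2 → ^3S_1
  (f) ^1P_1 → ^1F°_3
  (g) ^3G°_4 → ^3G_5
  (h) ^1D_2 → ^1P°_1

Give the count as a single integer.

(a) allowed
(b) allowed
(c) allowed
(d) allowed
(e) allowed
(f) forbidden (ΔL, ΔJ fail)
(g) allowed
(h) allowed
Total allowed: 7 of 8.

7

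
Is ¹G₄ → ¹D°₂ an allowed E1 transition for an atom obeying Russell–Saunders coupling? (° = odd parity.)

forbidden

Initial level: S=0, L=4, J=4, parity even. Final level: S=0, L=2, J=2, parity odd.
Parity must change: even → odd — ✓.
ΔS = 0: S: 0 → 0 — ✓.
ΔL = 0, ±1 (not L=0↔0): L: 4 → 2, ΔL = -2 — ✗.
ΔJ = 0, ±1 (not J=0↔0): J: 4 → 2, ΔJ = -2 — ✗.
Rule(s) violated: ΔL, ΔJ.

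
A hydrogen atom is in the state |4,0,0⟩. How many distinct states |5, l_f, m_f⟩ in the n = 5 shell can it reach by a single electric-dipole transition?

E1 requires Δl = ±1, so l_f ∈ {-1, 1}; with 0 ≤ l_f ≤ n_f−1 = 4, the allowed l_f values are {1}.
For l_f = 1: m_f ∈ {m_i−1, m_i, m_i+1} ∩ [−1, 1] = {-1, 0, 1} → 3 states.
Total: 3.

3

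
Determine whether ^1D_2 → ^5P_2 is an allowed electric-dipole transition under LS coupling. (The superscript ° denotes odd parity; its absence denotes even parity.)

forbidden

Parity must change: even → even — fails.
ΔS = 0: S: 0 → 2 — fails.
ΔL = 0, ±1 (not L=0↔0): L: 2 → 1, ΔL = -1 — ok.
ΔJ = 0, ±1 (not J=0↔0): J: 2 → 2, ΔJ = +0 — ok.
Rule(s) violated: parity, ΔS.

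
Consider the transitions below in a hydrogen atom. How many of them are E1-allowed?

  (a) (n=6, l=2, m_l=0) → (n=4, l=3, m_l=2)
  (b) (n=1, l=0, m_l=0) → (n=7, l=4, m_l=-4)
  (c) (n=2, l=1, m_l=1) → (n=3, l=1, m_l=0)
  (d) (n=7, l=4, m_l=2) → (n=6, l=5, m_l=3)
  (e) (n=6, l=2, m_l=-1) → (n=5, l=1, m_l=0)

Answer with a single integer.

2

(a) forbidden — Δm_l = +2 (E1 requires Δm_l = 0, ±1)
(b) forbidden — Δl = +4 (E1 requires Δl = ±1); Δm_l = -4 (E1 requires Δm_l = 0, ±1)
(c) forbidden — Δl = +0 (E1 requires Δl = ±1)
(d) allowed
(e) allowed
Total allowed: 2 of 5.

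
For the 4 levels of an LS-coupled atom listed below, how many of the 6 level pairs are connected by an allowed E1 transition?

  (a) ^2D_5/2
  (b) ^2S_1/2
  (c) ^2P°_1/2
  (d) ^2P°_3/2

(a)–(b): forbidden (parity, ΔL, ΔJ).
(a)–(c): forbidden (ΔJ).
(a)–(d): allowed.
(b)–(c): allowed.
(b)–(d): allowed.
(c)–(d): forbidden (parity).
Allowed pairs: 3 of 6.

3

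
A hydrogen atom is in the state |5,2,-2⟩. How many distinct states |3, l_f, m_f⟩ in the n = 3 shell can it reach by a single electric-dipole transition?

E1 requires Δl = ±1, so l_f ∈ {1, 3}; with 0 ≤ l_f ≤ n_f−1 = 2, the allowed l_f values are {1}.
For l_f = 1: m_f ∈ {m_i−1, m_i, m_i+1} ∩ [−1, 1] = {-1} → 1 state.
Total: 1.

1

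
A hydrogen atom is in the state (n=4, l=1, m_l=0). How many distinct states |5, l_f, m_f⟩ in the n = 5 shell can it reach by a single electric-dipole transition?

4

E1 requires Δl = ±1, so l_f ∈ {0, 2}; with 0 ≤ l_f ≤ n_f−1 = 4, the allowed l_f values are {0, 2}.
For l_f = 0: m_f ∈ {m_i−1, m_i, m_i+1} ∩ [−0, 0] = {0} → 1 state.
For l_f = 2: m_f ∈ {m_i−1, m_i, m_i+1} ∩ [−2, 2] = {-1, 0, 1} → 3 states.
Total: 4.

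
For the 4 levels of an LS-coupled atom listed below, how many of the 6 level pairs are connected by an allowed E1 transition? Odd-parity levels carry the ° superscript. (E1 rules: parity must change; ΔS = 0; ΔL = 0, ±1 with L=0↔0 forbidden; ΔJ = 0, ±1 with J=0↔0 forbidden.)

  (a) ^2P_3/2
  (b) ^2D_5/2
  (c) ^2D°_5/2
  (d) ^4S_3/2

(a)–(b): forbidden (parity).
(a)–(c): allowed.
(a)–(d): forbidden (parity, ΔS).
(b)–(c): allowed.
(b)–(d): forbidden (parity, ΔS, ΔL).
(c)–(d): forbidden (ΔS, ΔL).
Allowed pairs: 2 of 6.

2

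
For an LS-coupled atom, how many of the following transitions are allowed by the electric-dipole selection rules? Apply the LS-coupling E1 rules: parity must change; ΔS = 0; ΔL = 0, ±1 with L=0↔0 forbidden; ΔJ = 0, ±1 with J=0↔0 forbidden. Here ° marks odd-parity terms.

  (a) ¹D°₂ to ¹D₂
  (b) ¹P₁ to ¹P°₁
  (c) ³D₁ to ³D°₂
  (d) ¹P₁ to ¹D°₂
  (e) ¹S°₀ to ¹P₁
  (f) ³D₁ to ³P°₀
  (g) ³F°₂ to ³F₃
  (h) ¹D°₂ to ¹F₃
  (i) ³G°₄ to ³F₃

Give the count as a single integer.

9

(a) allowed
(b) allowed
(c) allowed
(d) allowed
(e) allowed
(f) allowed
(g) allowed
(h) allowed
(i) allowed
Total allowed: 9 of 9.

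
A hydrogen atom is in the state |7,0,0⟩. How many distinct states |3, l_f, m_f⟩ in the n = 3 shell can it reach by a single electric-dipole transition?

3

E1 requires Δl = ±1, so l_f ∈ {-1, 1}; with 0 ≤ l_f ≤ n_f−1 = 2, the allowed l_f values are {1}.
For l_f = 1: m_f ∈ {m_i−1, m_i, m_i+1} ∩ [−1, 1] = {-1, 0, 1} → 3 states.
Total: 3.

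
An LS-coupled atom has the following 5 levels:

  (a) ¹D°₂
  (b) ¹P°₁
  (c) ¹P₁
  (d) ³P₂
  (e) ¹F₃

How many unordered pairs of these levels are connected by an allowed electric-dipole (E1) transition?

(a)–(b): forbidden (parity).
(a)–(c): allowed.
(a)–(d): forbidden (ΔS).
(a)–(e): allowed.
(b)–(c): allowed.
(b)–(d): forbidden (ΔS).
(b)–(e): forbidden (ΔL, ΔJ).
(c)–(d): forbidden (parity, ΔS).
(c)–(e): forbidden (parity, ΔL, ΔJ).
(d)–(e): forbidden (parity, ΔS, ΔL).
Allowed pairs: 3 of 10.

3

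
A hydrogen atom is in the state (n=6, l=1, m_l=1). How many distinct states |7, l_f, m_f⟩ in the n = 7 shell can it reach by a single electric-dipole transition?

4

E1 requires Δl = ±1, so l_f ∈ {0, 2}; with 0 ≤ l_f ≤ n_f−1 = 6, the allowed l_f values are {0, 2}.
For l_f = 0: m_f ∈ {m_i−1, m_i, m_i+1} ∩ [−0, 0] = {0} → 1 state.
For l_f = 2: m_f ∈ {m_i−1, m_i, m_i+1} ∩ [−2, 2] = {0, 1, 2} → 3 states.
Total: 4.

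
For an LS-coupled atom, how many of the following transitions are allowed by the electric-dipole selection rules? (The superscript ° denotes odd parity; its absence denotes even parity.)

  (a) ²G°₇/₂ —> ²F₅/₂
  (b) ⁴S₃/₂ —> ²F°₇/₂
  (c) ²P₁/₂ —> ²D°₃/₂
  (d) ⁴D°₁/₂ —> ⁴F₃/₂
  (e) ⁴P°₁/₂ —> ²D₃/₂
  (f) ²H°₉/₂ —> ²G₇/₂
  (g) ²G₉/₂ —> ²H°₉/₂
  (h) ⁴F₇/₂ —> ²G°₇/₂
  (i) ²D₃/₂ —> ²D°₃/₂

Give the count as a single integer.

(a) allowed
(b) forbidden (ΔS, ΔL, ΔJ fail)
(c) allowed
(d) allowed
(e) forbidden (ΔS fails)
(f) allowed
(g) allowed
(h) forbidden (ΔS fails)
(i) allowed
Total allowed: 6 of 9.

6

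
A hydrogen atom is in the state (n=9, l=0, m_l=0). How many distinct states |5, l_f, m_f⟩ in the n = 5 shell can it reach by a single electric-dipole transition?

3

E1 requires Δl = ±1, so l_f ∈ {-1, 1}; with 0 ≤ l_f ≤ n_f−1 = 4, the allowed l_f values are {1}.
For l_f = 1: m_f ∈ {m_i−1, m_i, m_i+1} ∩ [−1, 1] = {-1, 0, 1} → 3 states.
Total: 3.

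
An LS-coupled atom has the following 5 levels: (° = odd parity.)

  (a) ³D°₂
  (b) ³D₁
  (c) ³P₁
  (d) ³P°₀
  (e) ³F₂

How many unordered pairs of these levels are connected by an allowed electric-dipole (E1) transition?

(a)–(b): allowed.
(a)–(c): allowed.
(a)–(d): forbidden (parity, ΔJ).
(a)–(e): allowed.
(b)–(c): forbidden (parity).
(b)–(d): allowed.
(b)–(e): forbidden (parity).
(c)–(d): allowed.
(c)–(e): forbidden (parity, ΔL).
(d)–(e): forbidden (ΔL, ΔJ).
Allowed pairs: 5 of 10.

5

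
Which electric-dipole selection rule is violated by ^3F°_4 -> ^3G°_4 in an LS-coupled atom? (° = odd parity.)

parity

ΔS = 0: S: 1 → 1 — ✓.
ΔJ = 0, ±1 (not J=0↔0): J: 4 → 4, ΔJ = +0 — ✓.
Parity must change: odd → odd — ✗.
ΔL = 0, ±1 (not L=0↔0): L: 3 → 4, ΔL = +1 — ✓.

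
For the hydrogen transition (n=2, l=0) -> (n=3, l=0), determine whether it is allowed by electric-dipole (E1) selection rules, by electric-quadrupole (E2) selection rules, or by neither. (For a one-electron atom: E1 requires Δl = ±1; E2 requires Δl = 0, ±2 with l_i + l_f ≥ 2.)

neither

Δl = 0 − 0 = +0; l_i + l_f = 0.
E1 (Δl = ±1): not satisfied.
E2 (Δl = 0,±2, l_i+l_f ≥ 2): not satisfied.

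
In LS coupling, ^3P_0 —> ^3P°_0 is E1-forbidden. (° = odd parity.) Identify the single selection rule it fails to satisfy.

Parity must change: even → odd — satisfied.
ΔS = 0: S: 1 → 1 — satisfied.
ΔL = 0, ±1 (not L=0↔0): L: 1 → 1, ΔL = +0 — satisfied.
ΔJ = 0, ±1 (not J=0↔0): J: 0 → 0, ΔJ = +0 — violated.

the J=0 ↔ J=0 exclusion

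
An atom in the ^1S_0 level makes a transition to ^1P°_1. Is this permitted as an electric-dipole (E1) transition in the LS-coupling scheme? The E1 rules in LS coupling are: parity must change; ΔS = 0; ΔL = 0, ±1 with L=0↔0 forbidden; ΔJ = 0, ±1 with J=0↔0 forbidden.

allowed

Initial level: S=0, L=0, J=0, parity even. Final level: S=0, L=1, J=1, parity odd.
ΔL = 0, ±1 (not L=0↔0): L: 0 → 1, ΔL = +1 — satisfied.
Parity must change: even → odd — satisfied.
ΔS = 0: S: 0 → 0 — satisfied.
ΔJ = 0, ±1 (not J=0↔0): J: 0 → 1, ΔJ = +1 — satisfied.
All four E1 rules are satisfied.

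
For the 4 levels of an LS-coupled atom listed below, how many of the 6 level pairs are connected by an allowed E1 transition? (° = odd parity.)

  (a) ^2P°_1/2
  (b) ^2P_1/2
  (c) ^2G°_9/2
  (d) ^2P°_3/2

2

(a)–(b): allowed.
(a)–(c): forbidden (parity, ΔL, ΔJ).
(a)–(d): forbidden (parity).
(b)–(c): forbidden (ΔL, ΔJ).
(b)–(d): allowed.
(c)–(d): forbidden (parity, ΔL, ΔJ).
Allowed pairs: 2 of 6.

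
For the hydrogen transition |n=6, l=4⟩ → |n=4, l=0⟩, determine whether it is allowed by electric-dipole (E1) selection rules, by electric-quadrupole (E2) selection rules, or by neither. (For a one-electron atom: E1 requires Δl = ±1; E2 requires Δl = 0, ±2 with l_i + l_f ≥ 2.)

neither

Δl = 0 − 4 = -4; l_i + l_f = 4.
E1 (Δl = ±1): not satisfied.
E2 (Δl = 0,±2, l_i+l_f ≥ 2): not satisfied.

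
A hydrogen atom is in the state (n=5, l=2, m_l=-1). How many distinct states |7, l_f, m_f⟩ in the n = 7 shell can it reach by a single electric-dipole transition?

E1 requires Δl = ±1, so l_f ∈ {1, 3}; with 0 ≤ l_f ≤ n_f−1 = 6, the allowed l_f values are {1, 3}.
For l_f = 1: m_f ∈ {m_i−1, m_i, m_i+1} ∩ [−1, 1] = {-1, 0} → 2 states.
For l_f = 3: m_f ∈ {m_i−1, m_i, m_i+1} ∩ [−3, 3] = {-2, -1, 0} → 3 states.
Total: 5.

5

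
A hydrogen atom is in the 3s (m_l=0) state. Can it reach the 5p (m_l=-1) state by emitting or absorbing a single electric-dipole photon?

Initial l = 0, final l = 1, so Δl = +1. E1 requires Δl = ±1: satisfied.
Δm_l = -1 − (0) = -1. E1 requires Δm_l = 0, ±1: satisfied.
All E1 selection rules are satisfied.

allowed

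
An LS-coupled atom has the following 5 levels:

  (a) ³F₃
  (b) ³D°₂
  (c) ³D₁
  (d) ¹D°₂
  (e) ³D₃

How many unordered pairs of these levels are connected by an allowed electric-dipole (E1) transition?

(a)–(b): allowed.
(a)–(c): forbidden (parity, ΔJ).
(a)–(d): forbidden (ΔS).
(a)–(e): forbidden (parity).
(b)–(c): allowed.
(b)–(d): forbidden (parity, ΔS).
(b)–(e): allowed.
(c)–(d): forbidden (ΔS).
(c)–(e): forbidden (parity, ΔJ).
(d)–(e): forbidden (ΔS).
Allowed pairs: 3 of 10.

3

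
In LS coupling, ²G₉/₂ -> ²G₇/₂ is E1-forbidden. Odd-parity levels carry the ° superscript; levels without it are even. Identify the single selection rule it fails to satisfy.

parity

Parity must change: even → even — ✗.
ΔS = 0: S: 1/2 → 1/2 — ✓.
ΔL = 0, ±1 (not L=0↔0): L: 4 → 4, ΔL = +0 — ✓.
ΔJ = 0, ±1 (not J=0↔0): J: 9/2 → 7/2, ΔJ = -1 — ✓.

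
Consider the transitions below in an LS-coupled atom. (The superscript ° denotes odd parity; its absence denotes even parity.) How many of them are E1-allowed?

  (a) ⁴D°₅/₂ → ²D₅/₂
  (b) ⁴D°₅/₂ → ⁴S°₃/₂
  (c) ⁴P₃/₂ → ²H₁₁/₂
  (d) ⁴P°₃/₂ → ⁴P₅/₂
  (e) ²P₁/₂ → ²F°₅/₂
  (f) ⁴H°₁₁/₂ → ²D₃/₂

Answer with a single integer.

1

(a) forbidden (ΔS fails)
(b) forbidden (parity, ΔL fail)
(c) forbidden (parity, ΔS, ΔL, ΔJ fail)
(d) allowed
(e) forbidden (ΔL, ΔJ fail)
(f) forbidden (ΔS, ΔL, ΔJ fail)
Total allowed: 1 of 6.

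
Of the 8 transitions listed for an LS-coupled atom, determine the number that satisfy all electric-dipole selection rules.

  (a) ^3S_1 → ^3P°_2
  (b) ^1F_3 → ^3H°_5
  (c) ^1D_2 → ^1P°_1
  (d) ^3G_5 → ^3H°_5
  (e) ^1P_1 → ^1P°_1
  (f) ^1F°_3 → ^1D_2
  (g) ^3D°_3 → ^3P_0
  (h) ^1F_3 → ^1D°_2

(a) allowed
(b) forbidden (ΔS, ΔL, ΔJ fail)
(c) allowed
(d) allowed
(e) allowed
(f) allowed
(g) forbidden (ΔJ fails)
(h) allowed
Total allowed: 6 of 8.

6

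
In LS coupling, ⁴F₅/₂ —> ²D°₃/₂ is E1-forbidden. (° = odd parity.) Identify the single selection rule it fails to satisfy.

the ΔS = 0 rule

Reading off the term symbols: S 3/2→1/2, L 3→2, J 5/2→3/2, parity even→odd.
ΔJ = 0, ±1 (not J=0↔0): J: 5/2 → 3/2, ΔJ = -1 — ✓.
ΔS = 0: S: 3/2 → 1/2 — ✗.
ΔL = 0, ±1 (not L=0↔0): L: 3 → 2, ΔL = -1 — ✓.
Parity must change: even → odd — ✓.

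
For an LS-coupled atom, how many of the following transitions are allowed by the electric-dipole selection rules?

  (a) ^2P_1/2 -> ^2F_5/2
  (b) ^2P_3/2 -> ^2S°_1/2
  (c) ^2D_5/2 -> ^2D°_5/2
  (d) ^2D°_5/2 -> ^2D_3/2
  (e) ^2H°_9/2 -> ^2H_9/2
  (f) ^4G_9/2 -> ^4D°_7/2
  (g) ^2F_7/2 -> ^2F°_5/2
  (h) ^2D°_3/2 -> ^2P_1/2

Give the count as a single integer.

6

(a) forbidden (parity, ΔL, ΔJ fail)
(b) allowed
(c) allowed
(d) allowed
(e) allowed
(f) forbidden (ΔL fails)
(g) allowed
(h) allowed
Total allowed: 6 of 8.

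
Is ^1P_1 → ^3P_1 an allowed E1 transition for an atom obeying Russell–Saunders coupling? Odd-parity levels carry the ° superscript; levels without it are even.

forbidden

Reading off the term symbols: S 0→1, L 1→1, J 1→1, parity even→even.
Parity must change: even → even — violated.
ΔS = 0: S: 0 → 1 — violated.
ΔL = 0, ±1 (not L=0↔0): L: 1 → 1, ΔL = +0 — satisfied.
ΔJ = 0, ±1 (not J=0↔0): J: 1 → 1, ΔJ = +0 — satisfied.
Rule(s) violated: parity, ΔS.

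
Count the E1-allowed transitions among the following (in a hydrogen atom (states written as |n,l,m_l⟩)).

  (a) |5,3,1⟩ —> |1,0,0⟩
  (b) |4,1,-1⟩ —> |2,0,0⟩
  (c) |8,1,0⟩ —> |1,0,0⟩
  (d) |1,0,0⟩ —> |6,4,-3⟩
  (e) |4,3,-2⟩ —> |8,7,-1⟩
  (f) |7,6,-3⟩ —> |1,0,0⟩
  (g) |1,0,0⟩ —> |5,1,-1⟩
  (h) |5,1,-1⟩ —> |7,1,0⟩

(a) forbidden — Δl = -3 (E1 requires Δl = ±1)
(b) allowed
(c) allowed
(d) forbidden — Δl = +4 (E1 requires Δl = ±1); Δm_l = -3 (E1 requires Δm_l = 0, ±1)
(e) forbidden — Δl = +4 (E1 requires Δl = ±1)
(f) forbidden — Δl = -6 (E1 requires Δl = ±1); Δm_l = +3 (E1 requires Δm_l = 0, ±1)
(g) allowed
(h) forbidden — Δl = +0 (E1 requires Δl = ±1)
Total allowed: 3 of 8.

3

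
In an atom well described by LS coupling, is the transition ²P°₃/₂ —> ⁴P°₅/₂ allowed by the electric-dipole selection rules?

Initial level: S=1/2, L=1, J=3/2, parity odd. Final level: S=3/2, L=1, J=5/2, parity odd.
Parity must change: odd → odd — ✗.
ΔS = 0: S: 1/2 → 3/2 — ✗.
ΔL = 0, ±1 (not L=0↔0): L: 1 → 1, ΔL = +0 — ✓.
ΔJ = 0, ±1 (not J=0↔0): J: 3/2 → 5/2, ΔJ = +1 — ✓.
Rule(s) violated: parity, ΔS.

forbidden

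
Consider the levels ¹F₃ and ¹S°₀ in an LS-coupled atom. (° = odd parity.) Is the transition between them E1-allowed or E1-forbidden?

forbidden

ΔL = 0, ±1 (not L=0↔0): L: 3 → 0, ΔL = -3 — fails.
ΔS = 0: S: 0 → 0 — passes.
ΔJ = 0, ±1 (not J=0↔0): J: 3 → 0, ΔJ = -3 — fails.
Parity must change: even → odd — passes.
Rule(s) violated: ΔL, ΔJ.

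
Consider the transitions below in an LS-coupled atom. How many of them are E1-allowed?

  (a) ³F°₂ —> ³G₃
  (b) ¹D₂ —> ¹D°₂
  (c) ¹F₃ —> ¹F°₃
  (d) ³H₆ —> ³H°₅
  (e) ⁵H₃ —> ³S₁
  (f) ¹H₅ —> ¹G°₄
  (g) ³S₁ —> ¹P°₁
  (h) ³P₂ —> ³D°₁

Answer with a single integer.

(a) allowed
(b) allowed
(c) allowed
(d) allowed
(e) forbidden (parity, ΔS, ΔL, ΔJ fail)
(f) allowed
(g) forbidden (ΔS fails)
(h) allowed
Total allowed: 6 of 8.

6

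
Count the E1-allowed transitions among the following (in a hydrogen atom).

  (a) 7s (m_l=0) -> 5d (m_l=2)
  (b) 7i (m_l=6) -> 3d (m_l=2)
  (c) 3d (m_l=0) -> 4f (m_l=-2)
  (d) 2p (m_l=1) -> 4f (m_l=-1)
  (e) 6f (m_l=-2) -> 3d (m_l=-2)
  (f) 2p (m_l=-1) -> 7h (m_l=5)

1

(a) forbidden — Δl = +2 (E1 requires Δl = ±1); Δm_l = +2 (E1 requires Δm_l = 0, ±1)
(b) forbidden — Δl = -4 (E1 requires Δl = ±1); Δm_l = -4 (E1 requires Δm_l = 0, ±1)
(c) forbidden — Δm_l = -2 (E1 requires Δm_l = 0, ±1)
(d) forbidden — Δl = +2 (E1 requires Δl = ±1); Δm_l = -2 (E1 requires Δm_l = 0, ±1)
(e) allowed
(f) forbidden — Δl = +4 (E1 requires Δl = ±1); Δm_l = +6 (E1 requires Δm_l = 0, ±1)
Total allowed: 1 of 6.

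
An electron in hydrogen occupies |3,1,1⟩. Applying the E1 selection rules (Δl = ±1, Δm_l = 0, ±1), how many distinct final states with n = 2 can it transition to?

1

E1 requires Δl = ±1, so l_f ∈ {0, 2}; with 0 ≤ l_f ≤ n_f−1 = 1, the allowed l_f values are {0}.
For l_f = 0: m_f ∈ {m_i−1, m_i, m_i+1} ∩ [−0, 0] = {0} → 1 state.
Total: 1.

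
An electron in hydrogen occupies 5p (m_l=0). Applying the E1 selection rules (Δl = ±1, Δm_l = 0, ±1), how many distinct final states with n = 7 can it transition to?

4

E1 requires Δl = ±1, so l_f ∈ {0, 2}; with 0 ≤ l_f ≤ n_f−1 = 6, the allowed l_f values are {0, 2}.
For l_f = 0: m_f ∈ {m_i−1, m_i, m_i+1} ∩ [−0, 0] = {0} → 1 state.
For l_f = 2: m_f ∈ {m_i−1, m_i, m_i+1} ∩ [−2, 2] = {-1, 0, 1} → 3 states.
Total: 4.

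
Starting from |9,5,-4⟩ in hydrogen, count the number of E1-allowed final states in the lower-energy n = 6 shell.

2

E1 requires Δl = ±1, so l_f ∈ {4, 6}; with 0 ≤ l_f ≤ n_f−1 = 5, the allowed l_f values are {4}.
For l_f = 4: m_f ∈ {m_i−1, m_i, m_i+1} ∩ [−4, 4] = {-4, -3} → 2 states.
Total: 2.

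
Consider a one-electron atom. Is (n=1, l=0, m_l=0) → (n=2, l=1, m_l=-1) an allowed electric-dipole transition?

l: 0 → 1 (Δl = +1). Δl = ±1 ✓.
Δm_l = -1 − (0) = -1. E1 requires Δm_l = 0, ±1: ✓.
All E1 selection rules are satisfied.

allowed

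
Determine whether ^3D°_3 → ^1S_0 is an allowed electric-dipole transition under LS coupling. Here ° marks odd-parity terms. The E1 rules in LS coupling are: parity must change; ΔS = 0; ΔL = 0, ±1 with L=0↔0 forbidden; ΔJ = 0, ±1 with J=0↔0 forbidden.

forbidden

Reading off the term symbols: S 1→0, L 2→0, J 3→0, parity odd→even.
Parity must change: odd → even — ✓.
ΔS = 0: S: 1 → 0 — ✗.
ΔL = 0, ±1 (not L=0↔0): L: 2 → 0, ΔL = -2 — ✗.
ΔJ = 0, ±1 (not J=0↔0): J: 3 → 0, ΔJ = -3 — ✗.
Rule(s) violated: ΔS, ΔL, ΔJ.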